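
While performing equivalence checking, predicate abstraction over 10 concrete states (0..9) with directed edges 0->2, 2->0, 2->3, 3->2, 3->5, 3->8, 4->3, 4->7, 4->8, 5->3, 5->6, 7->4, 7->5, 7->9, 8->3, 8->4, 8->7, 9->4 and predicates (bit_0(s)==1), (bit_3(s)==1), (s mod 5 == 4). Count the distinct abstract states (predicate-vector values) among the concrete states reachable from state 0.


BFS from 0:
Concrete reachable: {0, 2, 3, 4, 5, 6, 7, 8, 9}
Abstract via predicates (bit_0(s)==1), (bit_3(s)==1), (s mod 5 == 4):
  (0,0,0) <- {0, 2, 6}
  (0,0,1) <- {4}
  (0,1,0) <- {8}
  (1,0,0) <- {3, 5, 7}
  (1,1,1) <- {9}
Distinct abstract states = 5

5


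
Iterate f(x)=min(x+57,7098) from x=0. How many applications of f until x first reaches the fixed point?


Step 1: x=0, cap=7098, increment=57
Step 2: x grows by 57 each step until capped at 7098; fixed point is x=7098
Step 3: iterations = ceil(7098/57) = 125

125


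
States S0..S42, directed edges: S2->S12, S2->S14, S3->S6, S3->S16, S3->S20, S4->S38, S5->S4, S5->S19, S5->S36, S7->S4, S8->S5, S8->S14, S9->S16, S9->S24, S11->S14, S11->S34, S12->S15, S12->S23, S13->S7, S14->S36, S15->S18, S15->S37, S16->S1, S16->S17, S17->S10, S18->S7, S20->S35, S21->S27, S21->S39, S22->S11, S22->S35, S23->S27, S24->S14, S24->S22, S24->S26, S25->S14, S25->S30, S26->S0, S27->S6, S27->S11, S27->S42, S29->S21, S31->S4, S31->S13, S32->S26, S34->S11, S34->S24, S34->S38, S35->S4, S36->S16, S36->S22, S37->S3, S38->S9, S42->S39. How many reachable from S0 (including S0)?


BFS from S0:
  layer 0: {S0}
Reachable set: {S0}
Count = 1

1


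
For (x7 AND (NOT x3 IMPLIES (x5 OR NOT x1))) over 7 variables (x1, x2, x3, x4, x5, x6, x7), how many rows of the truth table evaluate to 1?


Formula: (x7 AND (NOT x3 IMPLIES (x5 OR NOT x1))) over 7 vars (128 rows)
Evaluate each row (x1, x2, x3, x4, x5, x6, x7 as bits, MSB first):
  row 0 [0000000]: (0 AND (NOT 0 IMPLIES (0 OR NOT 0))) -> 0
  row 1 [0000001]: (1 AND (NOT 0 IMPLIES (0 OR NOT 0))) -> 1
  row 2 [0000010]: (0 AND (NOT 0 IMPLIES (0 OR NOT 0))) -> 0
  row 3 [0000011]: (1 AND (NOT 0 IMPLIES (0 OR NOT 0))) -> 1
  row 4 [0000100]: (0 AND (NOT 0 IMPLIES (1 OR NOT 0))) -> 0
  (every remaining row is evaluated the same way; all 128 results are listed next)
Full result column, 8 rows per line (x1,x2,x3,x4 fixed per line; x5,x6,x7 runs 000..111 left to right):
  rows 0-7 [x1,x2,x3,x4=0000]: 01010101  (ones: 4)
  rows 8-15 [x1,x2,x3,x4=0001]: 01010101  (ones: 4)
  rows 16-23 [x1,x2,x3,x4=0010]: 01010101  (ones: 4)
  rows 24-31 [x1,x2,x3,x4=0011]: 01010101  (ones: 4)
  rows 32-39 [x1,x2,x3,x4=0100]: 01010101  (ones: 4)
  rows 40-47 [x1,x2,x3,x4=0101]: 01010101  (ones: 4)
  rows 48-55 [x1,x2,x3,x4=0110]: 01010101  (ones: 4)
  rows 56-63 [x1,x2,x3,x4=0111]: 01010101  (ones: 4)
  rows 64-71 [x1,x2,x3,x4=1000]: 00000101  (ones: 2)
  rows 72-79 [x1,x2,x3,x4=1001]: 00000101  (ones: 2)
  rows 80-87 [x1,x2,x3,x4=1010]: 01010101  (ones: 4)
  rows 88-95 [x1,x2,x3,x4=1011]: 01010101  (ones: 4)
  rows 96-103 [x1,x2,x3,x4=1100]: 00000101  (ones: 2)
  rows 104-111 [x1,x2,x3,x4=1101]: 00000101  (ones: 2)
  rows 112-119 [x1,x2,x3,x4=1110]: 01010101  (ones: 4)
  rows 120-127 [x1,x2,x3,x4=1111]: 01010101  (ones: 4)
Count of 1-rows = 4+4+4+4+4+4+4+4+2+2+4+4+2+2+4+4 = 56

56


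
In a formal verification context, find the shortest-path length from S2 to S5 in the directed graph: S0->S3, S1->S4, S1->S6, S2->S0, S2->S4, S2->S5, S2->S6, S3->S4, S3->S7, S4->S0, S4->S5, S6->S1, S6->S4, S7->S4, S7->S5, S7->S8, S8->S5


BFS layer-by-layer from S2:
  dist 0: {S2}
  dist 1: {S0, S4, S5, S6}
  -> S5 reached at distance 1
Shortest path length = 1

1


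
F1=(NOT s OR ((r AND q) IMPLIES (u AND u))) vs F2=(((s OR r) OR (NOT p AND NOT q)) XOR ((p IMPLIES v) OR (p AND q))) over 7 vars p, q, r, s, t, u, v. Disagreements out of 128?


F1 = (NOT s OR ((r AND q) IMPLIES (u AND u)))
F2 = (((s OR r) OR (NOT p AND NOT q)) XOR ((p IMPLIES v) OR (p AND q)))
Evaluate both on each of 128 rows (bits = p,q,r,s,t,u,v):
  row 0 [0000000]: F1=1 F2=0 (differ) -> 1
  row 1 [0000001]: F1=1 F2=0 (differ) -> 1
  row 2 [0000010]: F1=1 F2=0 (differ) -> 1
  row 3 [0000011]: F1=1 F2=0 (differ) -> 1
  row 4 [0000100]: F1=1 F2=0 (differ) -> 1
  (every remaining row is evaluated the same way; all 128 results are listed next)
Full result column, 8 rows per line (p,q,r,s fixed per line; t,u,v runs 000..111 left to right):
  rows 0-7 [p,q,r,s=0000]: 11111111  (ones: 8)
  rows 8-15 [p,q,r,s=0001]: 11111111  (ones: 8)
  rows 16-23 [p,q,r,s=0010]: 11111111  (ones: 8)
  rows 24-31 [p,q,r,s=0011]: 11111111  (ones: 8)
  rows 32-39 [p,q,r,s=0100]: 00000000  (ones: 0)
  rows 40-47 [p,q,r,s=0101]: 11111111  (ones: 8)
  rows 48-55 [p,q,r,s=0110]: 11111111  (ones: 8)
  rows 56-63 [p,q,r,s=0111]: 00110011  (ones: 4)
  rows 64-71 [p,q,r,s=1000]: 10101010  (ones: 4)
  rows 72-79 [p,q,r,s=1001]: 01010101  (ones: 4)
  rows 80-87 [p,q,r,s=1010]: 01010101  (ones: 4)
  rows 88-95 [p,q,r,s=1011]: 01010101  (ones: 4)
  rows 96-103 [p,q,r,s=1100]: 00000000  (ones: 0)
  rows 104-111 [p,q,r,s=1101]: 11111111  (ones: 8)
  rows 112-119 [p,q,r,s=1110]: 11111111  (ones: 8)
  rows 120-127 [p,q,r,s=1111]: 00110011  (ones: 4)
Disagreements = 8+8+8+8+0+8+8+4+4+4+4+4+0+8+8+4 = 88

88


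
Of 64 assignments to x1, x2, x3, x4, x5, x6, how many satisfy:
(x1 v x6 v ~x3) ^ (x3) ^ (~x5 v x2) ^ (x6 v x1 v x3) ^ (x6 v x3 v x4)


CNF with 5 clauses over 6 vars (64 assignments).
An assignment satisfies CNF iff every clause has >=1 true literal.
Check each row (bits = x1,x2,x3,x4,x5,x6; clause T/F shown):
  row 0 [000000]: clauses=TFTFF -> 0
  row 1 [000001]: clauses=TFTTT -> 0
  row 2 [000010]: clauses=TFFFF -> 0
  row 3 [000011]: clauses=TFFTT -> 0
  row 4 [000100]: clauses=TFTFT -> 0
  (every remaining row is evaluated the same way; all 64 results are listed next)
Full result column, 8 rows per line (x1,x2,x3 fixed per line; x4,x5,x6 runs 000..111 left to right):
  rows 0-7 [x1,x2,x3=000]: 00000000  (ones: 0)
  rows 8-15 [x1,x2,x3=001]: 01000100  (ones: 2)
  rows 16-23 [x1,x2,x3=010]: 00000000  (ones: 0)
  rows 24-31 [x1,x2,x3=011]: 01010101  (ones: 4)
  rows 32-39 [x1,x2,x3=100]: 00000000  (ones: 0)
  rows 40-47 [x1,x2,x3=101]: 11001100  (ones: 4)
  rows 48-55 [x1,x2,x3=110]: 00000000  (ones: 0)
  rows 56-63 [x1,x2,x3=111]: 11111111  (ones: 8)
Satisfying assignments = 0+2+0+4+0+4+0+8 = 18

18


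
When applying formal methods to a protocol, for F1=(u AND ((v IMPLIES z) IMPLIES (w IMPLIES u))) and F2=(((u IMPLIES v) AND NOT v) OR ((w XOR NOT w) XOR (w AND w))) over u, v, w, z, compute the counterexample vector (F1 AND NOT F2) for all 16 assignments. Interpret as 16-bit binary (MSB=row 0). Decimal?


F1 = (u AND ((v IMPLIES z) IMPLIES (w IMPLIES u)))
F2 = (((u IMPLIES v) AND NOT v) OR ((w XOR NOT w) XOR (w AND w)))
Counterexample to F1=>F2 is where F1=1 and F2=0.
Evaluate each row (bits = u,v,w,z, MSB first):
  row 0 [0000]: F1=0 F2=1 -> F1&~F2 -> 0
  row 1 [0001]: F1=0 F2=1 -> F1&~F2 -> 0
  row 2 [0010]: F1=0 F2=1 -> F1&~F2 -> 0
  row 3 [0011]: F1=0 F2=1 -> F1&~F2 -> 0
  row 4 [0100]: F1=0 F2=1 -> F1&~F2 -> 0
  row 5 [0101]: F1=0 F2=1 -> F1&~F2 -> 0
  row 6 [0110]: F1=0 F2=0 -> F1&~F2 -> 0
  row 7 [0111]: F1=0 F2=0 -> F1&~F2 -> 0
  row 8 [1000]: F1=1 F2=1 -> F1&~F2 -> 0
  row 9 [1001]: F1=1 F2=1 -> F1&~F2 -> 0
  row 10 [1010]: F1=1 F2=0 -> F1&~F2 -> 1
  row 11 [1011]: F1=1 F2=0 -> F1&~F2 -> 1
  row 12 [1100]: F1=1 F2=1 -> F1&~F2 -> 0
  row 13 [1101]: F1=1 F2=1 -> F1&~F2 -> 0
  row 14 [1110]: F1=1 F2=0 -> F1&~F2 -> 1
  row 15 [1111]: F1=1 F2=0 -> F1&~F2 -> 1
Full result column, 4 rows per line (u,v fixed per line; w,z runs 00..11 left to right):
  rows 0-3 [u,v=00]: 0000  = hex 0
  rows 4-7 [u,v=01]: 0000  = hex 0
  rows 8-11 [u,v=10]: 0011  = hex 3
  rows 12-15 [u,v=11]: 0011  = hex 3
Counterexample vector (row 0 .. row 15) = 0000000000110011
Output column grouped in 4s = 0000 0000 0011 0011 = 0x0033
Convert to decimal digit by digit (value = value*16 + digit):
  0 -> 0
  0*16 + 0 = 0
  0*16 + 3 = 3
  3*16 + 3 = 51
Decimal = 51

51


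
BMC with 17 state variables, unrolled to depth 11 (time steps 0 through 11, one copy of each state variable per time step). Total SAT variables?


BMC unrolls to depth k, creating one copy of each state var for steps 0..k.
Step count = 11 + 1 = 12 (steps 0 through 11)
Vars per step = 17
Total = 17 * 12 = 204

204


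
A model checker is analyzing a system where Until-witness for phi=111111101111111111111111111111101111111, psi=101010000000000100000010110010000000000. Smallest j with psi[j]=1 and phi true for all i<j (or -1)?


(phi U psi) at 0: need smallest j with psi[j]=1 and phi[i]=1 for all i in [0,j).
Scan from step 0:
  step 0: psi=1 and phi held for [0,0) -> witness found
Witness step = 0

0


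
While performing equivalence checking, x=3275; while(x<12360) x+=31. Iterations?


Step 1: x goes from 3275 toward 12360 by 31; the body runs while x<12360, so iterations = ceil((bound-start)/step)
Step 2: Distance=9085
Step 3: ceil(9085/31)=294

294


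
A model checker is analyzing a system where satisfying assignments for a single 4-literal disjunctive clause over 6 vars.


Step 1: Total=2^6=64
Step 2: Unsat when all 4 false: 2^2=4
Step 3: Sat=64-4=60

60


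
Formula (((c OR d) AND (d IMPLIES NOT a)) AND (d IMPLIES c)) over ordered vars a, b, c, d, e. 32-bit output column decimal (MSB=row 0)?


Formula: (((c OR d) AND (d IMPLIES NOT a)) AND (d IMPLIES c)) over a, b, c, d, e (32 rows)
Evaluate each row (bits = a,b,c,d,e, MSB first):
  row 0 [00000]: (((0 OR 0) AND (0 IMPLIES NOT 0)) AND (0 IMPLIES 0)) -> 0
  row 1 [00001]: (((0 OR 0) AND (0 IMPLIES NOT 0)) AND (0 IMPLIES 0)) -> 0
  row 2 [00010]: (((0 OR 1) AND (1 IMPLIES NOT 0)) AND (1 IMPLIES 0)) -> 0
  row 3 [00011]: (((0 OR 1) AND (1 IMPLIES NOT 0)) AND (1 IMPLIES 0)) -> 0
  row 4 [00100]: (((1 OR 0) AND (0 IMPLIES NOT 0)) AND (0 IMPLIES 1)) -> 1
  row 5 [00101]: (((1 OR 0) AND (0 IMPLIES NOT 0)) AND (0 IMPLIES 1)) -> 1
  row 6 [00110]: (((1 OR 1) AND (1 IMPLIES NOT 0)) AND (1 IMPLIES 1)) -> 1
  row 7 [00111]: (((1 OR 1) AND (1 IMPLIES NOT 0)) AND (1 IMPLIES 1)) -> 1
  row 8 [01000]: (((0 OR 0) AND (0 IMPLIES NOT 0)) AND (0 IMPLIES 0)) -> 0
  row 9 [01001]: (((0 OR 0) AND (0 IMPLIES NOT 0)) AND (0 IMPLIES 0)) -> 0
  row 10 [01010]: (((0 OR 1) AND (1 IMPLIES NOT 0)) AND (1 IMPLIES 0)) -> 0
  row 11 [01011]: (((0 OR 1) AND (1 IMPLIES NOT 0)) AND (1 IMPLIES 0)) -> 0
  row 12 [01100]: (((1 OR 0) AND (0 IMPLIES NOT 0)) AND (0 IMPLIES 1)) -> 1
  row 13 [01101]: (((1 OR 0) AND (0 IMPLIES NOT 0)) AND (0 IMPLIES 1)) -> 1
  row 14 [01110]: (((1 OR 1) AND (1 IMPLIES NOT 0)) AND (1 IMPLIES 1)) -> 1
  row 15 [01111]: (((1 OR 1) AND (1 IMPLIES NOT 0)) AND (1 IMPLIES 1)) -> 1
  row 16 [10000]: (((0 OR 0) AND (0 IMPLIES NOT 1)) AND (0 IMPLIES 0)) -> 0
  row 17 [10001]: (((0 OR 0) AND (0 IMPLIES NOT 1)) AND (0 IMPLIES 0)) -> 0
  row 18 [10010]: (((0 OR 1) AND (1 IMPLIES NOT 1)) AND (1 IMPLIES 0)) -> 0
  row 19 [10011]: (((0 OR 1) AND (1 IMPLIES NOT 1)) AND (1 IMPLIES 0)) -> 0
  row 20 [10100]: (((1 OR 0) AND (0 IMPLIES NOT 1)) AND (0 IMPLIES 1)) -> 1
  row 21 [10101]: (((1 OR 0) AND (0 IMPLIES NOT 1)) AND (0 IMPLIES 1)) -> 1
  row 22 [10110]: (((1 OR 1) AND (1 IMPLIES NOT 1)) AND (1 IMPLIES 1)) -> 0
  row 23 [10111]: (((1 OR 1) AND (1 IMPLIES NOT 1)) AND (1 IMPLIES 1)) -> 0
  row 24 [11000]: (((0 OR 0) AND (0 IMPLIES NOT 1)) AND (0 IMPLIES 0)) -> 0
  row 25 [11001]: (((0 OR 0) AND (0 IMPLIES NOT 1)) AND (0 IMPLIES 0)) -> 0
  row 26 [11010]: (((0 OR 1) AND (1 IMPLIES NOT 1)) AND (1 IMPLIES 0)) -> 0
  row 27 [11011]: (((0 OR 1) AND (1 IMPLIES NOT 1)) AND (1 IMPLIES 0)) -> 0
  row 28 [11100]: (((1 OR 0) AND (0 IMPLIES NOT 1)) AND (0 IMPLIES 1)) -> 1
  row 29 [11101]: (((1 OR 0) AND (0 IMPLIES NOT 1)) AND (0 IMPLIES 1)) -> 1
  row 30 [11110]: (((1 OR 1) AND (1 IMPLIES NOT 1)) AND (1 IMPLIES 1)) -> 0
  row 31 [11111]: (((1 OR 1) AND (1 IMPLIES NOT 1)) AND (1 IMPLIES 1)) -> 0
Full result column, 4 rows per line (a,b,c fixed per line; d,e runs 00..11 left to right):
  rows 0-3 [a,b,c=000]: 0000  = hex 0
  rows 4-7 [a,b,c=001]: 1111  = hex F
  rows 8-11 [a,b,c=010]: 0000  = hex 0
  rows 12-15 [a,b,c=011]: 1111  = hex F
  rows 16-19 [a,b,c=100]: 0000  = hex 0
  rows 20-23 [a,b,c=101]: 1100  = hex C
  rows 24-27 [a,b,c=110]: 0000  = hex 0
  rows 28-31 [a,b,c=111]: 1100  = hex C
Output column (row 0 .. row 31) = 00001111000011110000110000001100
Output column grouped in 4s = 0000 1111 0000 1111 0000 1100 0000 1100 = 0x0F0F0C0C
Convert to decimal digit by digit (value = value*16 + digit):
  0 -> 0
  0*16 + 15 (F) = 15
  15*16 + 0 = 240
  240*16 + 15 (F) = 3855
  3855*16 + 0 = 61680
  61680*16 + 12 (C) = 986892
  986892*16 + 0 = 15790272
  15790272*16 + 12 (C) = 252644364
Decimal = 252644364

252644364


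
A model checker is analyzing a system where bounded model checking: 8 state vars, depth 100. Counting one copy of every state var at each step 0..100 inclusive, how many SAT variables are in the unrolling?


BMC unrolls to depth k, creating one copy of each state var for steps 0..k.
Step count = 100 + 1 = 101 (steps 0 through 100)
Vars per step = 8
Total = 8 * 101 = 808

808


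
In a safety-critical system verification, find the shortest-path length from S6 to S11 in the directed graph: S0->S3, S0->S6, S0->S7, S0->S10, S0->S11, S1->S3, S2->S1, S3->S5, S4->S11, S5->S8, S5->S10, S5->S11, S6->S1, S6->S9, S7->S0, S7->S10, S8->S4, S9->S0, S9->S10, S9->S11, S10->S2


BFS layer-by-layer from S6:
  dist 0: {S6}
  dist 1: {S1, S9}
  dist 2: {S0, S3, S10, S11}
  -> S11 reached at distance 2
Shortest path length = 2

2


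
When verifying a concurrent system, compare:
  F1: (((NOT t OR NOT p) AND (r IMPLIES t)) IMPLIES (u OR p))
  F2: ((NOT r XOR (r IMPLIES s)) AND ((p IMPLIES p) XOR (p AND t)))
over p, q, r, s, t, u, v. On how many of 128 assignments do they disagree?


F1 = (((NOT t OR NOT p) AND (r IMPLIES t)) IMPLIES (u OR p))
F2 = ((NOT r XOR (r IMPLIES s)) AND ((p IMPLIES p) XOR (p AND t)))
Evaluate both on each of 128 rows (bits = p,q,r,s,t,u,v):
  row 0 [0000000]: F1=0 F2=0 -> 0
  row 1 [0000001]: F1=0 F2=0 -> 0
  row 2 [0000010]: F1=1 F2=0 (differ) -> 1
  row 3 [0000011]: F1=1 F2=0 (differ) -> 1
  row 4 [0000100]: F1=0 F2=0 -> 0
  (every remaining row is evaluated the same way; all 128 results are listed next)
Full result column, 8 rows per line (p,q,r,s fixed per line; t,u,v runs 000..111 left to right):
  rows 0-7 [p,q,r,s=0000]: 00110011  (ones: 4)
  rows 8-15 [p,q,r,s=0001]: 00110011  (ones: 4)
  rows 16-23 [p,q,r,s=0010]: 11110011  (ones: 6)
  rows 24-31 [p,q,r,s=0011]: 00001100  (ones: 2)
  rows 32-39 [p,q,r,s=0100]: 00110011  (ones: 4)
  rows 40-47 [p,q,r,s=0101]: 00110011  (ones: 4)
  rows 48-55 [p,q,r,s=0110]: 11110011  (ones: 6)
  rows 56-63 [p,q,r,s=0111]: 00001100  (ones: 2)
  rows 64-71 [p,q,r,s=1000]: 11111111  (ones: 8)
  rows 72-79 [p,q,r,s=1001]: 11111111  (ones: 8)
  rows 80-87 [p,q,r,s=1010]: 11111111  (ones: 8)
  rows 88-95 [p,q,r,s=1011]: 00001111  (ones: 4)
  rows 96-103 [p,q,r,s=1100]: 11111111  (ones: 8)
  rows 104-111 [p,q,r,s=1101]: 11111111  (ones: 8)
  rows 112-119 [p,q,r,s=1110]: 11111111  (ones: 8)
  rows 120-127 [p,q,r,s=1111]: 00001111  (ones: 4)
Disagreements = 4+4+6+2+4+4+6+2+8+8+8+4+8+8+8+4 = 88

88


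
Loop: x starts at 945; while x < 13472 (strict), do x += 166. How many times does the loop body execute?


Step 1: x goes from 945 toward 13472 by 166; the body runs while x<13472, so iterations = ceil((bound-start)/step)
Step 2: Distance=12527
Step 3: ceil(12527/166)=76

76


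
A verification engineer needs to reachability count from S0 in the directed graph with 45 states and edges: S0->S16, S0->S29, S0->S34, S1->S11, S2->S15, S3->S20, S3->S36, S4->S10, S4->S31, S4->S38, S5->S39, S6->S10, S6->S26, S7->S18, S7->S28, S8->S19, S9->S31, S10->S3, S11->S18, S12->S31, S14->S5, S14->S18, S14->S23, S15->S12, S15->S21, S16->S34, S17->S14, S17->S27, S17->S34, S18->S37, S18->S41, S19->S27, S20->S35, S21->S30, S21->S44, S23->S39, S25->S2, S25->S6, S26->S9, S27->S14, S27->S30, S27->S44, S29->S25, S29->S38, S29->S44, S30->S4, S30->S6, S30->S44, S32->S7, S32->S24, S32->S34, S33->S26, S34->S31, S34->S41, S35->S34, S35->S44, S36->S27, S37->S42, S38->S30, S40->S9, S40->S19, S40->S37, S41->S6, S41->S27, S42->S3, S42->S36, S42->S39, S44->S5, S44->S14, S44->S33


BFS from S0:
  layer 0: {S0}
  layer 1: {S16, S29, S34}
  layer 2: {S25, S31, S38, S41, S44}
  layer 3: {S2, S5, S6, S14, S27, S30, S33}
  layer 4: {S4, S10, S15, S18, S23, S26, S39}
  layer 5: {S3, S9, S12, S21, S37}
  layer 6: {S20, S36, S42}
  layer 7: {S35}
Reachable set: {S0, S2, S3, S4, S5, S6, S9, S10, S12, S14, S15, S16, S18, S20, S21, S23, S25, S26, S27, S29, S30, S31, S33, S34, S35, S36, S37, S38, S39, S41, S42, S44}
Count = 32

32


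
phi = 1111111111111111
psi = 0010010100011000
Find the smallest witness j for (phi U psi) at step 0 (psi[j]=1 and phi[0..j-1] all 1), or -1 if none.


(phi U psi) at 0: need smallest j with psi[j]=1 and phi[i]=1 for all i in [0,j).
Scan from step 0:
  step 0: phi=1, psi=0 -> continue
  step 1: phi=1, psi=0 -> continue
  step 2: psi=1 and phi held for [0,2) -> witness found
Witness step = 2

2


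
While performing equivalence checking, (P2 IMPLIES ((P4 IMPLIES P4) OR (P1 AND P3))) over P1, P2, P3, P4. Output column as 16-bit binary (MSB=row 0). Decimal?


Formula: (P2 IMPLIES ((P4 IMPLIES P4) OR (P1 AND P3))) over P1, P2, P3, P4 (16 rows)
Evaluate each row (bits = P1,P2,P3,P4, MSB first):
  row 0 [0000]: (0 IMPLIES ((0 IMPLIES 0) OR (0 AND 0))) -> 1
  row 1 [0001]: (0 IMPLIES ((1 IMPLIES 1) OR (0 AND 0))) -> 1
  row 2 [0010]: (0 IMPLIES ((0 IMPLIES 0) OR (0 AND 1))) -> 1
  row 3 [0011]: (0 IMPLIES ((1 IMPLIES 1) OR (0 AND 1))) -> 1
  row 4 [0100]: (1 IMPLIES ((0 IMPLIES 0) OR (0 AND 0))) -> 1
  row 5 [0101]: (1 IMPLIES ((1 IMPLIES 1) OR (0 AND 0))) -> 1
  row 6 [0110]: (1 IMPLIES ((0 IMPLIES 0) OR (0 AND 1))) -> 1
  row 7 [0111]: (1 IMPLIES ((1 IMPLIES 1) OR (0 AND 1))) -> 1
  row 8 [1000]: (0 IMPLIES ((0 IMPLIES 0) OR (1 AND 0))) -> 1
  row 9 [1001]: (0 IMPLIES ((1 IMPLIES 1) OR (1 AND 0))) -> 1
  row 10 [1010]: (0 IMPLIES ((0 IMPLIES 0) OR (1 AND 1))) -> 1
  row 11 [1011]: (0 IMPLIES ((1 IMPLIES 1) OR (1 AND 1))) -> 1
  row 12 [1100]: (1 IMPLIES ((0 IMPLIES 0) OR (1 AND 0))) -> 1
  row 13 [1101]: (1 IMPLIES ((1 IMPLIES 1) OR (1 AND 0))) -> 1
  row 14 [1110]: (1 IMPLIES ((0 IMPLIES 0) OR (1 AND 1))) -> 1
  row 15 [1111]: (1 IMPLIES ((1 IMPLIES 1) OR (1 AND 1))) -> 1
Full result column, 4 rows per line (P1,P2 fixed per line; P3,P4 runs 00..11 left to right):
  rows 0-3 [P1,P2=00]: 1111  = hex F
  rows 4-7 [P1,P2=01]: 1111  = hex F
  rows 8-11 [P1,P2=10]: 1111  = hex F
  rows 12-15 [P1,P2=11]: 1111  = hex F
Output column (row 0 .. row 15) = 1111111111111111
Output column grouped in 4s = 1111 1111 1111 1111 = 0xFFFF
Convert to decimal digit by digit (value = value*16 + digit):
  F -> 15
  15*16 + 15 (F) = 255
  255*16 + 15 (F) = 4095
  4095*16 + 15 (F) = 65535
Decimal = 65535

65535


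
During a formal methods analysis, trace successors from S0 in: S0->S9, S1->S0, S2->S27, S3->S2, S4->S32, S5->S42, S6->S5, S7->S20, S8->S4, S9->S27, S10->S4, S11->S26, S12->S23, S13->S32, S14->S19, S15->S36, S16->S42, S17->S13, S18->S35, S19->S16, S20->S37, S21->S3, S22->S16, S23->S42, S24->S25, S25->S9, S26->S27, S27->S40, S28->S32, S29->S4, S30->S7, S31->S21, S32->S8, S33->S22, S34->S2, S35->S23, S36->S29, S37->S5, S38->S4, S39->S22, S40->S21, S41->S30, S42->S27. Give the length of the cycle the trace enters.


Trace from S0 until a state repeats:
  S0 -> S9 -> S27 -> S40 -> S21 -> S3 -> S2 -> S27
S27 first seen at step 2, revisited at step 7.
Cycle length = 7 - 2 = 5

5


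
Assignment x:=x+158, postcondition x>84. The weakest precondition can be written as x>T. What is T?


Formula: wp(x:=E, P) = P[E/x] (substitute E for x in postcondition)
Step 1: Postcondition: x>84
Step 2: Substitute x+158 for x: x+158>84
Step 3: Solve for x: x > 84-158 = -74

-74


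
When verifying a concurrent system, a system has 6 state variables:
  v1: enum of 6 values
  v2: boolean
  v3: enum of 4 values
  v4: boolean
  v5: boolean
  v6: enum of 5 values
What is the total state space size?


State space = product of domain sizes of all variables.
Domain sizes:
  v1 (enum of 6 values): 6
  v2 (boolean): 2
  v3 (enum of 4 values): 4
  v4 (boolean): 2
  v5 (boolean): 2
  v6 (enum of 5 values): 5
Product = 6 * 2 * 4 * 2 * 2 * 5 = 960

960


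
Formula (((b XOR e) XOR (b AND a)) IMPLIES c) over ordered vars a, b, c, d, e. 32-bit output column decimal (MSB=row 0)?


Formula: (((b XOR e) XOR (b AND a)) IMPLIES c) over a, b, c, d, e (32 rows)
Evaluate each row (bits = a,b,c,d,e, MSB first):
  row 0 [00000]: (((0 XOR 0) XOR (0 AND 0)) IMPLIES 0) -> 1
  row 1 [00001]: (((0 XOR 1) XOR (0 AND 0)) IMPLIES 0) -> 0
  row 2 [00010]: (((0 XOR 0) XOR (0 AND 0)) IMPLIES 0) -> 1
  row 3 [00011]: (((0 XOR 1) XOR (0 AND 0)) IMPLIES 0) -> 0
  row 4 [00100]: (((0 XOR 0) XOR (0 AND 0)) IMPLIES 1) -> 1
  row 5 [00101]: (((0 XOR 1) XOR (0 AND 0)) IMPLIES 1) -> 1
  row 6 [00110]: (((0 XOR 0) XOR (0 AND 0)) IMPLIES 1) -> 1
  row 7 [00111]: (((0 XOR 1) XOR (0 AND 0)) IMPLIES 1) -> 1
  row 8 [01000]: (((1 XOR 0) XOR (1 AND 0)) IMPLIES 0) -> 0
  row 9 [01001]: (((1 XOR 1) XOR (1 AND 0)) IMPLIES 0) -> 1
  row 10 [01010]: (((1 XOR 0) XOR (1 AND 0)) IMPLIES 0) -> 0
  row 11 [01011]: (((1 XOR 1) XOR (1 AND 0)) IMPLIES 0) -> 1
  row 12 [01100]: (((1 XOR 0) XOR (1 AND 0)) IMPLIES 1) -> 1
  row 13 [01101]: (((1 XOR 1) XOR (1 AND 0)) IMPLIES 1) -> 1
  row 14 [01110]: (((1 XOR 0) XOR (1 AND 0)) IMPLIES 1) -> 1
  row 15 [01111]: (((1 XOR 1) XOR (1 AND 0)) IMPLIES 1) -> 1
  row 16 [10000]: (((0 XOR 0) XOR (0 AND 1)) IMPLIES 0) -> 1
  row 17 [10001]: (((0 XOR 1) XOR (0 AND 1)) IMPLIES 0) -> 0
  row 18 [10010]: (((0 XOR 0) XOR (0 AND 1)) IMPLIES 0) -> 1
  row 19 [10011]: (((0 XOR 1) XOR (0 AND 1)) IMPLIES 0) -> 0
  row 20 [10100]: (((0 XOR 0) XOR (0 AND 1)) IMPLIES 1) -> 1
  row 21 [10101]: (((0 XOR 1) XOR (0 AND 1)) IMPLIES 1) -> 1
  row 22 [10110]: (((0 XOR 0) XOR (0 AND 1)) IMPLIES 1) -> 1
  row 23 [10111]: (((0 XOR 1) XOR (0 AND 1)) IMPLIES 1) -> 1
  row 24 [11000]: (((1 XOR 0) XOR (1 AND 1)) IMPLIES 0) -> 1
  row 25 [11001]: (((1 XOR 1) XOR (1 AND 1)) IMPLIES 0) -> 0
  row 26 [11010]: (((1 XOR 0) XOR (1 AND 1)) IMPLIES 0) -> 1
  row 27 [11011]: (((1 XOR 1) XOR (1 AND 1)) IMPLIES 0) -> 0
  row 28 [11100]: (((1 XOR 0) XOR (1 AND 1)) IMPLIES 1) -> 1
  row 29 [11101]: (((1 XOR 1) XOR (1 AND 1)) IMPLIES 1) -> 1
  row 30 [11110]: (((1 XOR 0) XOR (1 AND 1)) IMPLIES 1) -> 1
  row 31 [11111]: (((1 XOR 1) XOR (1 AND 1)) IMPLIES 1) -> 1
Full result column, 4 rows per line (a,b,c fixed per line; d,e runs 00..11 left to right):
  rows 0-3 [a,b,c=000]: 1010  = hex A
  rows 4-7 [a,b,c=001]: 1111  = hex F
  rows 8-11 [a,b,c=010]: 0101  = hex 5
  rows 12-15 [a,b,c=011]: 1111  = hex F
  rows 16-19 [a,b,c=100]: 1010  = hex A
  rows 20-23 [a,b,c=101]: 1111  = hex F
  rows 24-27 [a,b,c=110]: 1010  = hex A
  rows 28-31 [a,b,c=111]: 1111  = hex F
Output column (row 0 .. row 31) = 10101111010111111010111110101111
Output column grouped in 4s = 1010 1111 0101 1111 1010 1111 1010 1111 = 0xAF5FAFAF
Convert to decimal digit by digit (value = value*16 + digit):
  A -> 10
  10*16 + 15 (F) = 175
  175*16 + 5 = 2805
  2805*16 + 15 (F) = 44895
  44895*16 + 10 (A) = 718330
  718330*16 + 15 (F) = 11493295
  11493295*16 + 10 (A) = 183892730
  183892730*16 + 15 (F) = 2942283695
Decimal = 2942283695

2942283695


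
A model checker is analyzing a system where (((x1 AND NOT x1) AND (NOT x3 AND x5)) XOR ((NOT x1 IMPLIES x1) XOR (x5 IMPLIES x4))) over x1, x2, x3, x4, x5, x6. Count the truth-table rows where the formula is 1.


Formula: (((x1 AND NOT x1) AND (NOT x3 AND x5)) XOR ((NOT x1 IMPLIES x1) XOR (x5 IMPLIES x4))) over 6 vars (64 rows)
Evaluate each row (x1, x2, x3, x4, x5, x6 as bits, MSB first):
  row 0 [000000]: (((0 AND NOT 0) AND (NOT 0 AND 0)) XOR ((NOT 0 IMPLIES 0) XOR (0 IMPLIES 0))) -> 1
  row 1 [000001]: (((0 AND NOT 0) AND (NOT 0 AND 0)) XOR ((NOT 0 IMPLIES 0) XOR (0 IMPLIES 0))) -> 1
  row 2 [000010]: (((0 AND NOT 0) AND (NOT 0 AND 1)) XOR ((NOT 0 IMPLIES 0) XOR (1 IMPLIES 0))) -> 0
  row 3 [000011]: (((0 AND NOT 0) AND (NOT 0 AND 1)) XOR ((NOT 0 IMPLIES 0) XOR (1 IMPLIES 0))) -> 0
  row 4 [000100]: (((0 AND NOT 0) AND (NOT 0 AND 0)) XOR ((NOT 0 IMPLIES 0) XOR (0 IMPLIES 1))) -> 1
  (every remaining row is evaluated the same way; all 64 results are listed next)
Full result column, 8 rows per line (x1,x2,x3 fixed per line; x4,x5,x6 runs 000..111 left to right):
  rows 0-7 [x1,x2,x3=000]: 11001111  (ones: 6)
  rows 8-15 [x1,x2,x3=001]: 11001111  (ones: 6)
  rows 16-23 [x1,x2,x3=010]: 11001111  (ones: 6)
  rows 24-31 [x1,x2,x3=011]: 11001111  (ones: 6)
  rows 32-39 [x1,x2,x3=100]: 00110000  (ones: 2)
  rows 40-47 [x1,x2,x3=101]: 00110000  (ones: 2)
  rows 48-55 [x1,x2,x3=110]: 00110000  (ones: 2)
  rows 56-63 [x1,x2,x3=111]: 00110000  (ones: 2)
Count of 1-rows = 6+6+6+6+2+2+2+2 = 32

32


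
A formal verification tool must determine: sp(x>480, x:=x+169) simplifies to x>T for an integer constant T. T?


Formula: sp(P, x:=E) = exists old_x. (x = E[old_x/x]) AND P[old_x/x] (old_x is the value of x before the assignment; eliminate old_x by solving x = E[old_x/x] for old_x)
Step 1: Precondition P: x>480, i.e. old_x > 480
Step 2: Assignment gives x = old_x + 169, so old_x = x - 169
Step 3: Substitute into P: x - 169 > 480
Step 4: Simplify: x > 480+169 = 649

649


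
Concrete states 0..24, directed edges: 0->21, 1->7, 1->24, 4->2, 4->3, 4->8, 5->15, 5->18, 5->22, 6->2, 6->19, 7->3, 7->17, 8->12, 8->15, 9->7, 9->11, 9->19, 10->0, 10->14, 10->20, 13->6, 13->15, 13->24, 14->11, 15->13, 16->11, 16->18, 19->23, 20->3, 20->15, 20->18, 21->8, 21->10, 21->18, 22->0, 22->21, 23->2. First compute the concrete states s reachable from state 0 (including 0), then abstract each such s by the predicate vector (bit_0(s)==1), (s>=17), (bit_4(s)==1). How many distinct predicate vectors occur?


BFS from 0:
Concrete reachable: {0, 2, 3, 6, 8, 10, 11, 12, 13, 14, 15, 18, 19, 20, 21, 23, 24}
Abstract via predicates (bit_0(s)==1), (s>=17), (bit_4(s)==1):
  (0,0,0) <- {0, 2, 6, 8, 10, 12, 14}
  (0,1,1) <- {18, 20, 24}
  (1,0,0) <- {3, 11, 13, 15}
  (1,1,1) <- {19, 21, 23}
Distinct abstract states = 4

4


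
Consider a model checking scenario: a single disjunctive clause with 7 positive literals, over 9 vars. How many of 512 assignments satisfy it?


Step 1: Total=2^9=512
Step 2: Unsat when all 7 false: 2^2=4
Step 3: Sat=512-4=508

508


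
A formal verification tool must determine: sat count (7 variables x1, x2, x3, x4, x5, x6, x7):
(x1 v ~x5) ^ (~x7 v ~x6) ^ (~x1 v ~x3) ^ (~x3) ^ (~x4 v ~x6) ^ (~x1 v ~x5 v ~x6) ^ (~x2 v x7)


CNF with 7 clauses over 7 vars (128 assignments).
An assignment satisfies CNF iff every clause has >=1 true literal.
Check each row (bits = x1,x2,x3,x4,x5,x6,x7; clause T/F shown):
  row 0 [0000000]: clauses=TTTTTTT -> 1
  row 1 [0000001]: clauses=TTTTTTT -> 1
  row 2 [0000010]: clauses=TTTTTTT -> 1
  row 3 [0000011]: clauses=TFTTTTT -> 0
  row 4 [0000100]: clauses=FTTTTTT -> 0
  (every remaining row is evaluated the same way; all 128 results are listed next)
Full result column, 8 rows per line (x1,x2,x3,x4 fixed per line; x5,x6,x7 runs 000..111 left to right):
  rows 0-7 [x1,x2,x3,x4=0000]: 11100000  (ones: 3)
  rows 8-15 [x1,x2,x3,x4=0001]: 11000000  (ones: 2)
  rows 16-23 [x1,x2,x3,x4=0010]: 00000000  (ones: 0)
  rows 24-31 [x1,x2,x3,x4=0011]: 00000000  (ones: 0)
  rows 32-39 [x1,x2,x3,x4=0100]: 01000000  (ones: 1)
  rows 40-47 [x1,x2,x3,x4=0101]: 01000000  (ones: 1)
  rows 48-55 [x1,x2,x3,x4=0110]: 00000000  (ones: 0)
  rows 56-63 [x1,x2,x3,x4=0111]: 00000000  (ones: 0)
  rows 64-71 [x1,x2,x3,x4=1000]: 11101100  (ones: 5)
  rows 72-79 [x1,x2,x3,x4=1001]: 11001100  (ones: 4)
  rows 80-87 [x1,x2,x3,x4=1010]: 00000000  (ones: 0)
  rows 88-95 [x1,x2,x3,x4=1011]: 00000000  (ones: 0)
  rows 96-103 [x1,x2,x3,x4=1100]: 01000100  (ones: 2)
  rows 104-111 [x1,x2,x3,x4=1101]: 01000100  (ones: 2)
  rows 112-119 [x1,x2,x3,x4=1110]: 00000000  (ones: 0)
  rows 120-127 [x1,x2,x3,x4=1111]: 00000000  (ones: 0)
Satisfying assignments = 3+2+0+0+1+1+0+0+5+4+0+0+2+2+0+0 = 20

20


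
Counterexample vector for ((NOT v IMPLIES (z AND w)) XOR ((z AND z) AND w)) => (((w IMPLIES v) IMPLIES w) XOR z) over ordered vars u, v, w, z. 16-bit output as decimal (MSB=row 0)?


F1 = ((NOT v IMPLIES (z AND w)) XOR ((z AND z) AND w))
F2 = (((w IMPLIES v) IMPLIES w) XOR z)
Counterexample to F1=>F2 is where F1=1 and F2=0.
Evaluate each row (bits = u,v,w,z, MSB first):
  row 0 [0000]: F1=0 F2=0 -> F1&~F2 -> 0
  row 1 [0001]: F1=0 F2=1 -> F1&~F2 -> 0
  row 2 [0010]: F1=0 F2=1 -> F1&~F2 -> 0
  row 3 [0011]: F1=0 F2=0 -> F1&~F2 -> 0
  row 4 [0100]: F1=1 F2=0 -> F1&~F2 -> 1
  row 5 [0101]: F1=1 F2=1 -> F1&~F2 -> 0
  row 6 [0110]: F1=1 F2=1 -> F1&~F2 -> 0
  row 7 [0111]: F1=0 F2=0 -> F1&~F2 -> 0
  row 8 [1000]: F1=0 F2=0 -> F1&~F2 -> 0
  row 9 [1001]: F1=0 F2=1 -> F1&~F2 -> 0
  row 10 [1010]: F1=0 F2=1 -> F1&~F2 -> 0
  row 11 [1011]: F1=0 F2=0 -> F1&~F2 -> 0
  row 12 [1100]: F1=1 F2=0 -> F1&~F2 -> 1
  row 13 [1101]: F1=1 F2=1 -> F1&~F2 -> 0
  row 14 [1110]: F1=1 F2=1 -> F1&~F2 -> 0
  row 15 [1111]: F1=0 F2=0 -> F1&~F2 -> 0
Full result column, 4 rows per line (u,v fixed per line; w,z runs 00..11 left to right):
  rows 0-3 [u,v=00]: 0000  = hex 0
  rows 4-7 [u,v=01]: 1000  = hex 8
  rows 8-11 [u,v=10]: 0000  = hex 0
  rows 12-15 [u,v=11]: 1000  = hex 8
Counterexample vector (row 0 .. row 15) = 0000100000001000
Output column grouped in 4s = 0000 1000 0000 1000 = 0x0808
Convert to decimal digit by digit (value = value*16 + digit):
  0 -> 0
  0*16 + 8 = 8
  8*16 + 0 = 128
  128*16 + 8 = 2056
Decimal = 2056

2056


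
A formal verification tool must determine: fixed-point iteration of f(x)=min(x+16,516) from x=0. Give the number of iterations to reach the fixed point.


Step 1: x=0, cap=516, increment=16
Step 2: x grows by 16 each step until capped at 516; fixed point is x=516
Step 3: iterations = ceil(516/16) = 33

33


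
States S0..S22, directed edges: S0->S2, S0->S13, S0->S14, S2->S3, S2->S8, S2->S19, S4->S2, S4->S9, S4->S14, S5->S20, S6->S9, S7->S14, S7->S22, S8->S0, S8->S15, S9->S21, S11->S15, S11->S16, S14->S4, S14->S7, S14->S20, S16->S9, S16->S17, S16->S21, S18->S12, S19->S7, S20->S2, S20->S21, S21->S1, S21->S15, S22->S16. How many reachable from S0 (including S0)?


BFS from S0:
  layer 0: {S0}
  layer 1: {S2, S13, S14}
  layer 2: {S3, S4, S7, S8, S19, S20}
  layer 3: {S9, S15, S21, S22}
  layer 4: {S1, S16}
  layer 5: {S17}
Reachable set: {S0, S1, S2, S3, S4, S7, S8, S9, S13, S14, S15, S16, S17, S19, S20, S21, S22}
Count = 17

17


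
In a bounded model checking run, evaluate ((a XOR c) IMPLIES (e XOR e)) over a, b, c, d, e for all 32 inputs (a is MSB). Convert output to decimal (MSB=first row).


Formula: ((a XOR c) IMPLIES (e XOR e)) over a, b, c, d, e (32 rows)
Evaluate each row (bits = a,b,c,d,e, MSB first):
  row 0 [00000]: ((0 XOR 0) IMPLIES (0 XOR 0)) -> 1
  row 1 [00001]: ((0 XOR 0) IMPLIES (1 XOR 1)) -> 1
  row 2 [00010]: ((0 XOR 0) IMPLIES (0 XOR 0)) -> 1
  row 3 [00011]: ((0 XOR 0) IMPLIES (1 XOR 1)) -> 1
  row 4 [00100]: ((0 XOR 1) IMPLIES (0 XOR 0)) -> 0
  row 5 [00101]: ((0 XOR 1) IMPLIES (1 XOR 1)) -> 0
  row 6 [00110]: ((0 XOR 1) IMPLIES (0 XOR 0)) -> 0
  row 7 [00111]: ((0 XOR 1) IMPLIES (1 XOR 1)) -> 0
  row 8 [01000]: ((0 XOR 0) IMPLIES (0 XOR 0)) -> 1
  row 9 [01001]: ((0 XOR 0) IMPLIES (1 XOR 1)) -> 1
  row 10 [01010]: ((0 XOR 0) IMPLIES (0 XOR 0)) -> 1
  row 11 [01011]: ((0 XOR 0) IMPLIES (1 XOR 1)) -> 1
  row 12 [01100]: ((0 XOR 1) IMPLIES (0 XOR 0)) -> 0
  row 13 [01101]: ((0 XOR 1) IMPLIES (1 XOR 1)) -> 0
  row 14 [01110]: ((0 XOR 1) IMPLIES (0 XOR 0)) -> 0
  row 15 [01111]: ((0 XOR 1) IMPLIES (1 XOR 1)) -> 0
  row 16 [10000]: ((1 XOR 0) IMPLIES (0 XOR 0)) -> 0
  row 17 [10001]: ((1 XOR 0) IMPLIES (1 XOR 1)) -> 0
  row 18 [10010]: ((1 XOR 0) IMPLIES (0 XOR 0)) -> 0
  row 19 [10011]: ((1 XOR 0) IMPLIES (1 XOR 1)) -> 0
  row 20 [10100]: ((1 XOR 1) IMPLIES (0 XOR 0)) -> 1
  row 21 [10101]: ((1 XOR 1) IMPLIES (1 XOR 1)) -> 1
  row 22 [10110]: ((1 XOR 1) IMPLIES (0 XOR 0)) -> 1
  row 23 [10111]: ((1 XOR 1) IMPLIES (1 XOR 1)) -> 1
  row 24 [11000]: ((1 XOR 0) IMPLIES (0 XOR 0)) -> 0
  row 25 [11001]: ((1 XOR 0) IMPLIES (1 XOR 1)) -> 0
  row 26 [11010]: ((1 XOR 0) IMPLIES (0 XOR 0)) -> 0
  row 27 [11011]: ((1 XOR 0) IMPLIES (1 XOR 1)) -> 0
  row 28 [11100]: ((1 XOR 1) IMPLIES (0 XOR 0)) -> 1
  row 29 [11101]: ((1 XOR 1) IMPLIES (1 XOR 1)) -> 1
  row 30 [11110]: ((1 XOR 1) IMPLIES (0 XOR 0)) -> 1
  row 31 [11111]: ((1 XOR 1) IMPLIES (1 XOR 1)) -> 1
Full result column, 4 rows per line (a,b,c fixed per line; d,e runs 00..11 left to right):
  rows 0-3 [a,b,c=000]: 1111  = hex F
  rows 4-7 [a,b,c=001]: 0000  = hex 0
  rows 8-11 [a,b,c=010]: 1111  = hex F
  rows 12-15 [a,b,c=011]: 0000  = hex 0
  rows 16-19 [a,b,c=100]: 0000  = hex 0
  rows 20-23 [a,b,c=101]: 1111  = hex F
  rows 24-27 [a,b,c=110]: 0000  = hex 0
  rows 28-31 [a,b,c=111]: 1111  = hex F
Output column (row 0 .. row 31) = 11110000111100000000111100001111
Output column grouped in 4s = 1111 0000 1111 0000 0000 1111 0000 1111 = 0xF0F00F0F
Convert to decimal digit by digit (value = value*16 + digit):
  F -> 15
  15*16 + 0 = 240
  240*16 + 15 (F) = 3855
  3855*16 + 0 = 61680
  61680*16 + 0 = 986880
  986880*16 + 15 (F) = 15790095
  15790095*16 + 0 = 252641520
  252641520*16 + 15 (F) = 4042264335
Decimal = 4042264335

4042264335


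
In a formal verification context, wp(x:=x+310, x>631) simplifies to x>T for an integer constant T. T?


Formula: wp(x:=E, P) = P[E/x] (substitute E for x in postcondition)
Step 1: Postcondition: x>631
Step 2: Substitute x+310 for x: x+310>631
Step 3: Solve for x: x > 631-310 = 321

321


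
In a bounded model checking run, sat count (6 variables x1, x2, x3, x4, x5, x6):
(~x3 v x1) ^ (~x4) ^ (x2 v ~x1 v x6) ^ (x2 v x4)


CNF with 4 clauses over 6 vars (64 assignments).
An assignment satisfies CNF iff every clause has >=1 true literal.
Check each row (bits = x1,x2,x3,x4,x5,x6; clause T/F shown):
  row 0 [000000]: clauses=TTTF -> 0
  row 1 [000001]: clauses=TTTF -> 0
  row 2 [000010]: clauses=TTTF -> 0
  row 3 [000011]: clauses=TTTF -> 0
  row 4 [000100]: clauses=TFTT -> 0
  (every remaining row is evaluated the same way; all 64 results are listed next)
Full result column, 8 rows per line (x1,x2,x3 fixed per line; x4,x5,x6 runs 000..111 left to right):
  rows 0-7 [x1,x2,x3=000]: 00000000  (ones: 0)
  rows 8-15 [x1,x2,x3=001]: 00000000  (ones: 0)
  rows 16-23 [x1,x2,x3=010]: 11110000  (ones: 4)
  rows 24-31 [x1,x2,x3=011]: 00000000  (ones: 0)
  rows 32-39 [x1,x2,x3=100]: 00000000  (ones: 0)
  rows 40-47 [x1,x2,x3=101]: 00000000  (ones: 0)
  rows 48-55 [x1,x2,x3=110]: 11110000  (ones: 4)
  rows 56-63 [x1,x2,x3=111]: 11110000  (ones: 4)
Satisfying assignments = 0+0+4+0+0+0+4+4 = 12

12


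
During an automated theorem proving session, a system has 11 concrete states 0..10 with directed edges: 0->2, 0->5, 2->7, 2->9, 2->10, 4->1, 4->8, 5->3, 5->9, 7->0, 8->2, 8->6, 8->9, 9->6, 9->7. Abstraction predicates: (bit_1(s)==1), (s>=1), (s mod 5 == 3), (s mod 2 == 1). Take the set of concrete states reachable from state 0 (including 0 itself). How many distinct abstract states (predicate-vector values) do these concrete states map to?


BFS from 0:
Concrete reachable: {0, 2, 3, 5, 6, 7, 9, 10}
Abstract via predicates (bit_1(s)==1), (s>=1), (s mod 5 == 3), (s mod 2 == 1):
  (0,0,0,0) <- {0}
  (0,1,0,1) <- {5, 9}
  (1,1,0,0) <- {2, 6, 10}
  (1,1,0,1) <- {7}
  (1,1,1,1) <- {3}
Distinct abstract states = 5

5


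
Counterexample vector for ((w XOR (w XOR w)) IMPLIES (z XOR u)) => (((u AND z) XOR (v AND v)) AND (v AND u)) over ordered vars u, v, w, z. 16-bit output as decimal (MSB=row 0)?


F1 = ((w XOR (w XOR w)) IMPLIES (z XOR u))
F2 = (((u AND z) XOR (v AND v)) AND (v AND u))
Counterexample to F1=>F2 is where F1=1 and F2=0.
Evaluate each row (bits = u,v,w,z, MSB first):
  row 0 [0000]: F1=1 F2=0 -> F1&~F2 -> 1
  row 1 [0001]: F1=1 F2=0 -> F1&~F2 -> 1
  row 2 [0010]: F1=0 F2=0 -> F1&~F2 -> 0
  row 3 [0011]: F1=1 F2=0 -> F1&~F2 -> 1
  row 4 [0100]: F1=1 F2=0 -> F1&~F2 -> 1
  row 5 [0101]: F1=1 F2=0 -> F1&~F2 -> 1
  row 6 [0110]: F1=0 F2=0 -> F1&~F2 -> 0
  row 7 [0111]: F1=1 F2=0 -> F1&~F2 -> 1
  row 8 [1000]: F1=1 F2=0 -> F1&~F2 -> 1
  row 9 [1001]: F1=1 F2=0 -> F1&~F2 -> 1
  row 10 [1010]: F1=1 F2=0 -> F1&~F2 -> 1
  row 11 [1011]: F1=0 F2=0 -> F1&~F2 -> 0
  row 12 [1100]: F1=1 F2=1 -> F1&~F2 -> 0
  row 13 [1101]: F1=1 F2=0 -> F1&~F2 -> 1
  row 14 [1110]: F1=1 F2=1 -> F1&~F2 -> 0
  row 15 [1111]: F1=0 F2=0 -> F1&~F2 -> 0
Full result column, 4 rows per line (u,v fixed per line; w,z runs 00..11 left to right):
  rows 0-3 [u,v=00]: 1101  = hex D
  rows 4-7 [u,v=01]: 1101  = hex D
  rows 8-11 [u,v=10]: 1110  = hex E
  rows 12-15 [u,v=11]: 0100  = hex 4
Counterexample vector (row 0 .. row 15) = 1101110111100100
Output column grouped in 4s = 1101 1101 1110 0100 = 0xDDE4
Convert to decimal digit by digit (value = value*16 + digit):
  D -> 13
  13*16 + 13 (D) = 221
  221*16 + 14 (E) = 3550
  3550*16 + 4 = 56804
Decimal = 56804

56804


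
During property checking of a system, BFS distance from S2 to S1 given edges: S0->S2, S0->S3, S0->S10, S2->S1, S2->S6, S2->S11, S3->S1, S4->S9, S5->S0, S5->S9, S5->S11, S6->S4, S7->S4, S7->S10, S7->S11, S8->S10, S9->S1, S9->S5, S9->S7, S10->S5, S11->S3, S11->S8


BFS layer-by-layer from S2:
  dist 0: {S2}
  dist 1: {S1, S6, S11}
  -> S1 reached at distance 1
Shortest path length = 1

1


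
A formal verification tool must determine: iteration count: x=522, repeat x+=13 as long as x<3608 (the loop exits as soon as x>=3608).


Step 1: x goes from 522 toward 3608 by 13; the body runs while x<3608, so iterations = ceil((bound-start)/step)
Step 2: Distance=3086
Step 3: ceil(3086/13)=238

238


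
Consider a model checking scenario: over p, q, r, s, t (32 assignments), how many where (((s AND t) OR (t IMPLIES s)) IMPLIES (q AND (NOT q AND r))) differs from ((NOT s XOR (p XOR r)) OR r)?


F1 = (((s AND t) OR (t IMPLIES s)) IMPLIES (q AND (NOT q AND r)))
F2 = ((NOT s XOR (p XOR r)) OR r)
Evaluate both on each of 32 rows (bits = p,q,r,s,t):
  row 0 [00000]: F1=0 F2=1 (differ) -> 1
  row 1 [00001]: F1=1 F2=1 -> 0
  row 2 [00010]: F1=0 F2=0 -> 0
  row 3 [00011]: F1=0 F2=0 -> 0
  row 4 [00100]: F1=0 F2=1 (differ) -> 1
  row 5 [00101]: F1=1 F2=1 -> 0
  row 6 [00110]: F1=0 F2=1 (differ) -> 1
  row 7 [00111]: F1=0 F2=1 (differ) -> 1
  row 8 [01000]: F1=0 F2=1 (differ) -> 1
  row 9 [01001]: F1=1 F2=1 -> 0
  row 10 [01010]: F1=0 F2=0 -> 0
  row 11 [01011]: F1=0 F2=0 -> 0
  row 12 [01100]: F1=0 F2=1 (differ) -> 1
  row 13 [01101]: F1=1 F2=1 -> 0
  row 14 [01110]: F1=0 F2=1 (differ) -> 1
  row 15 [01111]: F1=0 F2=1 (differ) -> 1
  row 16 [10000]: F1=0 F2=0 -> 0
  row 17 [10001]: F1=1 F2=0 (differ) -> 1
  row 18 [10010]: F1=0 F2=1 (differ) -> 1
  row 19 [10011]: F1=0 F2=1 (differ) -> 1
  row 20 [10100]: F1=0 F2=1 (differ) -> 1
  row 21 [10101]: F1=1 F2=1 -> 0
  row 22 [10110]: F1=0 F2=1 (differ) -> 1
  row 23 [10111]: F1=0 F2=1 (differ) -> 1
  row 24 [11000]: F1=0 F2=0 -> 0
  row 25 [11001]: F1=1 F2=0 (differ) -> 1
  row 26 [11010]: F1=0 F2=1 (differ) -> 1
  row 27 [11011]: F1=0 F2=1 (differ) -> 1
  row 28 [11100]: F1=0 F2=1 (differ) -> 1
  row 29 [11101]: F1=1 F2=1 -> 0
  row 30 [11110]: F1=0 F2=1 (differ) -> 1
  row 31 [11111]: F1=0 F2=1 (differ) -> 1
Full result column, 8 rows per line (p,q fixed per line; r,s,t runs 000..111 left to right):
  rows 0-7 [p,q=00]: 10001011  (ones: 4)
  rows 8-15 [p,q=01]: 10001011  (ones: 4)
  rows 16-23 [p,q=10]: 01111011  (ones: 6)
  rows 24-31 [p,q=11]: 01111011  (ones: 6)
Disagreements = 4+4+6+6 = 20

20


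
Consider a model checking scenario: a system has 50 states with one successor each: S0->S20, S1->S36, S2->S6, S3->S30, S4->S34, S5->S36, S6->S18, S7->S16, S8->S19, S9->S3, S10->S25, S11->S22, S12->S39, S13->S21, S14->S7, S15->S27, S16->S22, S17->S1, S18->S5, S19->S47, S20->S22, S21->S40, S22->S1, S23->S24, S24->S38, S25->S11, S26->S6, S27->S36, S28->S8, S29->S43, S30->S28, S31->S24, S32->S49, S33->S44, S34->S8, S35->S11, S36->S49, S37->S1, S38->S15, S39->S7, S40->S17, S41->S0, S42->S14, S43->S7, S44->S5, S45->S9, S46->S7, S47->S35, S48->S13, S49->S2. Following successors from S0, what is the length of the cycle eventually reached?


Trace from S0 until a state repeats:
  S0 -> S20 -> S22 -> S1 -> S36 -> S49 -> S2 -> S6 -> S18 -> S5 -> S36
S36 first seen at step 4, revisited at step 10.
Cycle length = 10 - 4 = 6

6
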